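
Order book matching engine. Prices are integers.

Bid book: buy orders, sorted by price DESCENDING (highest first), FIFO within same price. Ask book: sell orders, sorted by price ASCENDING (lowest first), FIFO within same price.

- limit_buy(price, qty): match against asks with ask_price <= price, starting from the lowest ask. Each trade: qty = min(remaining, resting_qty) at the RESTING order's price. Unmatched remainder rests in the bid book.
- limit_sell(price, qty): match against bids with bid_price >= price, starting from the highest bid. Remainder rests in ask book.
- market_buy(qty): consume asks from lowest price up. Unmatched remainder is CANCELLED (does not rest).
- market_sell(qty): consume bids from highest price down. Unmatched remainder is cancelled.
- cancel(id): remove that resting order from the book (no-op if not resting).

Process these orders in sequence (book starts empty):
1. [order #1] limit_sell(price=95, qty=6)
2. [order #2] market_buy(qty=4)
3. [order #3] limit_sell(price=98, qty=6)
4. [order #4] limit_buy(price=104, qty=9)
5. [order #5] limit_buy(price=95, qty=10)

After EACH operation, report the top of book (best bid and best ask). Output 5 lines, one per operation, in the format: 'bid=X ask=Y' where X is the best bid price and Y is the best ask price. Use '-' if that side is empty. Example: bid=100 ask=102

After op 1 [order #1] limit_sell(price=95, qty=6): fills=none; bids=[-] asks=[#1:6@95]
After op 2 [order #2] market_buy(qty=4): fills=#2x#1:4@95; bids=[-] asks=[#1:2@95]
After op 3 [order #3] limit_sell(price=98, qty=6): fills=none; bids=[-] asks=[#1:2@95 #3:6@98]
After op 4 [order #4] limit_buy(price=104, qty=9): fills=#4x#1:2@95 #4x#3:6@98; bids=[#4:1@104] asks=[-]
After op 5 [order #5] limit_buy(price=95, qty=10): fills=none; bids=[#4:1@104 #5:10@95] asks=[-]

Answer: bid=- ask=95
bid=- ask=95
bid=- ask=95
bid=104 ask=-
bid=104 ask=-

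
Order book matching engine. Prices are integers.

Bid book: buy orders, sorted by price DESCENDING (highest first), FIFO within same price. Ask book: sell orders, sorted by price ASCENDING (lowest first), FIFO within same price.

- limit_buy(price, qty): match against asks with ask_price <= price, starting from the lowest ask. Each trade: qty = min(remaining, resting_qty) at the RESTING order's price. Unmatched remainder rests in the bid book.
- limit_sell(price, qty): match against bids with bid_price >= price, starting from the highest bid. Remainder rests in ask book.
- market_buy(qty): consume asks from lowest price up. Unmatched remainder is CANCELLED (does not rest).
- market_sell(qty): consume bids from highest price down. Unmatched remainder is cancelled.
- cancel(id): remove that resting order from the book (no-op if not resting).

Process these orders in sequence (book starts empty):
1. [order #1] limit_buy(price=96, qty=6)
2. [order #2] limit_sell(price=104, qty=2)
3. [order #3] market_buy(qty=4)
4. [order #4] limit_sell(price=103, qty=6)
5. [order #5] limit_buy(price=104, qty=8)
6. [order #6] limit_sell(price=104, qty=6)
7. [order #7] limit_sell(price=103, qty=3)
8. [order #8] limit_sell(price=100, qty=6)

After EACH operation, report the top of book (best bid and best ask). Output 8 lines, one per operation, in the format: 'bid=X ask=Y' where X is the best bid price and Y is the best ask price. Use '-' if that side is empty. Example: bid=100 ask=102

Answer: bid=96 ask=-
bid=96 ask=104
bid=96 ask=-
bid=96 ask=103
bid=104 ask=-
bid=96 ask=104
bid=96 ask=103
bid=96 ask=100

Derivation:
After op 1 [order #1] limit_buy(price=96, qty=6): fills=none; bids=[#1:6@96] asks=[-]
After op 2 [order #2] limit_sell(price=104, qty=2): fills=none; bids=[#1:6@96] asks=[#2:2@104]
After op 3 [order #3] market_buy(qty=4): fills=#3x#2:2@104; bids=[#1:6@96] asks=[-]
After op 4 [order #4] limit_sell(price=103, qty=6): fills=none; bids=[#1:6@96] asks=[#4:6@103]
After op 5 [order #5] limit_buy(price=104, qty=8): fills=#5x#4:6@103; bids=[#5:2@104 #1:6@96] asks=[-]
After op 6 [order #6] limit_sell(price=104, qty=6): fills=#5x#6:2@104; bids=[#1:6@96] asks=[#6:4@104]
After op 7 [order #7] limit_sell(price=103, qty=3): fills=none; bids=[#1:6@96] asks=[#7:3@103 #6:4@104]
After op 8 [order #8] limit_sell(price=100, qty=6): fills=none; bids=[#1:6@96] asks=[#8:6@100 #7:3@103 #6:4@104]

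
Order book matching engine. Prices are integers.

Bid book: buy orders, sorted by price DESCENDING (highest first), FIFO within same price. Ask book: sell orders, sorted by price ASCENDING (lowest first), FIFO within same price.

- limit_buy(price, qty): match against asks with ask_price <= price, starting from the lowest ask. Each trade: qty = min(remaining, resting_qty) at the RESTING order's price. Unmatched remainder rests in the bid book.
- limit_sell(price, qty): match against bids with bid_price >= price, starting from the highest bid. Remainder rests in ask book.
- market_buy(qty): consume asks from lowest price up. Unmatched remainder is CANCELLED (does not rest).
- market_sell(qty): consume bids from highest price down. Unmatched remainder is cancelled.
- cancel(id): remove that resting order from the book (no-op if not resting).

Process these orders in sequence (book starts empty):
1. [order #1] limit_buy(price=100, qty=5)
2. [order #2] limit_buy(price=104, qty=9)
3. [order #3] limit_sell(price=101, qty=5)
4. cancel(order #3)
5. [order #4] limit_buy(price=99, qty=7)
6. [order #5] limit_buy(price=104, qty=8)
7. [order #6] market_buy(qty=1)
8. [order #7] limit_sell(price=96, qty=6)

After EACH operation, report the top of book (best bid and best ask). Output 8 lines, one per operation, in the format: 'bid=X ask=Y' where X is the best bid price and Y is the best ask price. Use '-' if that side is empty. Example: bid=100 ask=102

Answer: bid=100 ask=-
bid=104 ask=-
bid=104 ask=-
bid=104 ask=-
bid=104 ask=-
bid=104 ask=-
bid=104 ask=-
bid=104 ask=-

Derivation:
After op 1 [order #1] limit_buy(price=100, qty=5): fills=none; bids=[#1:5@100] asks=[-]
After op 2 [order #2] limit_buy(price=104, qty=9): fills=none; bids=[#2:9@104 #1:5@100] asks=[-]
After op 3 [order #3] limit_sell(price=101, qty=5): fills=#2x#3:5@104; bids=[#2:4@104 #1:5@100] asks=[-]
After op 4 cancel(order #3): fills=none; bids=[#2:4@104 #1:5@100] asks=[-]
After op 5 [order #4] limit_buy(price=99, qty=7): fills=none; bids=[#2:4@104 #1:5@100 #4:7@99] asks=[-]
After op 6 [order #5] limit_buy(price=104, qty=8): fills=none; bids=[#2:4@104 #5:8@104 #1:5@100 #4:7@99] asks=[-]
After op 7 [order #6] market_buy(qty=1): fills=none; bids=[#2:4@104 #5:8@104 #1:5@100 #4:7@99] asks=[-]
After op 8 [order #7] limit_sell(price=96, qty=6): fills=#2x#7:4@104 #5x#7:2@104; bids=[#5:6@104 #1:5@100 #4:7@99] asks=[-]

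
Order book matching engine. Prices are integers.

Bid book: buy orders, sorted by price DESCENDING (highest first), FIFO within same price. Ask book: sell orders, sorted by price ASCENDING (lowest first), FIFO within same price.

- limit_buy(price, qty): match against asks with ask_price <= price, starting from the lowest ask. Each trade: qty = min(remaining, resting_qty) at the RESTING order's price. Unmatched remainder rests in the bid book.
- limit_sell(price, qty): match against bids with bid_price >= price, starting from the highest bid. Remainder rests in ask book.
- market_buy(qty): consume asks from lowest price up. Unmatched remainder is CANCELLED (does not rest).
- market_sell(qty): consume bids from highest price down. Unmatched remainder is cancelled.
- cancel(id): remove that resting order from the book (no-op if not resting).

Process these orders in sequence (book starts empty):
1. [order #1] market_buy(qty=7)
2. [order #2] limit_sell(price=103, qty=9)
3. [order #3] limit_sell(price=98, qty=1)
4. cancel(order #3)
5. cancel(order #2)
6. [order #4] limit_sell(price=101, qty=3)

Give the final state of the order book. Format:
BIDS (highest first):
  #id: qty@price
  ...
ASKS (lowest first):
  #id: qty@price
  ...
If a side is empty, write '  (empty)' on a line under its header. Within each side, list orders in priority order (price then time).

After op 1 [order #1] market_buy(qty=7): fills=none; bids=[-] asks=[-]
After op 2 [order #2] limit_sell(price=103, qty=9): fills=none; bids=[-] asks=[#2:9@103]
After op 3 [order #3] limit_sell(price=98, qty=1): fills=none; bids=[-] asks=[#3:1@98 #2:9@103]
After op 4 cancel(order #3): fills=none; bids=[-] asks=[#2:9@103]
After op 5 cancel(order #2): fills=none; bids=[-] asks=[-]
After op 6 [order #4] limit_sell(price=101, qty=3): fills=none; bids=[-] asks=[#4:3@101]

Answer: BIDS (highest first):
  (empty)
ASKS (lowest first):
  #4: 3@101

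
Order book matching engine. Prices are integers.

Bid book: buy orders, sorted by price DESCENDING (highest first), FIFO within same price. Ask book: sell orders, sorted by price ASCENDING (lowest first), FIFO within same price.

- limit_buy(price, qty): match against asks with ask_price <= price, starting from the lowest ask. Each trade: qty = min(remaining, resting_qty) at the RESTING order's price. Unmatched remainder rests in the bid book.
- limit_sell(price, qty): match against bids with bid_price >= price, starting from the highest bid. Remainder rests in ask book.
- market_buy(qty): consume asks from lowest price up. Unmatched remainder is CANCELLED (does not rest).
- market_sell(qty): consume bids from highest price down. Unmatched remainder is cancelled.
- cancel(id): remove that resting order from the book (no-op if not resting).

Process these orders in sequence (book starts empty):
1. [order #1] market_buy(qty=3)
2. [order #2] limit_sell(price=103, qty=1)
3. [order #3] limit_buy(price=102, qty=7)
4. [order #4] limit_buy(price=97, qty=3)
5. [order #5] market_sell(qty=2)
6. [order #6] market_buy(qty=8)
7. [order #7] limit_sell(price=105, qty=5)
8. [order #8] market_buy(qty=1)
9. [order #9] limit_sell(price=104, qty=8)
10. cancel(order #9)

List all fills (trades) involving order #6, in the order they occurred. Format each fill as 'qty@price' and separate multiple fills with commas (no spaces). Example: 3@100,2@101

After op 1 [order #1] market_buy(qty=3): fills=none; bids=[-] asks=[-]
After op 2 [order #2] limit_sell(price=103, qty=1): fills=none; bids=[-] asks=[#2:1@103]
After op 3 [order #3] limit_buy(price=102, qty=7): fills=none; bids=[#3:7@102] asks=[#2:1@103]
After op 4 [order #4] limit_buy(price=97, qty=3): fills=none; bids=[#3:7@102 #4:3@97] asks=[#2:1@103]
After op 5 [order #5] market_sell(qty=2): fills=#3x#5:2@102; bids=[#3:5@102 #4:3@97] asks=[#2:1@103]
After op 6 [order #6] market_buy(qty=8): fills=#6x#2:1@103; bids=[#3:5@102 #4:3@97] asks=[-]
After op 7 [order #7] limit_sell(price=105, qty=5): fills=none; bids=[#3:5@102 #4:3@97] asks=[#7:5@105]
After op 8 [order #8] market_buy(qty=1): fills=#8x#7:1@105; bids=[#3:5@102 #4:3@97] asks=[#7:4@105]
After op 9 [order #9] limit_sell(price=104, qty=8): fills=none; bids=[#3:5@102 #4:3@97] asks=[#9:8@104 #7:4@105]
After op 10 cancel(order #9): fills=none; bids=[#3:5@102 #4:3@97] asks=[#7:4@105]

Answer: 1@103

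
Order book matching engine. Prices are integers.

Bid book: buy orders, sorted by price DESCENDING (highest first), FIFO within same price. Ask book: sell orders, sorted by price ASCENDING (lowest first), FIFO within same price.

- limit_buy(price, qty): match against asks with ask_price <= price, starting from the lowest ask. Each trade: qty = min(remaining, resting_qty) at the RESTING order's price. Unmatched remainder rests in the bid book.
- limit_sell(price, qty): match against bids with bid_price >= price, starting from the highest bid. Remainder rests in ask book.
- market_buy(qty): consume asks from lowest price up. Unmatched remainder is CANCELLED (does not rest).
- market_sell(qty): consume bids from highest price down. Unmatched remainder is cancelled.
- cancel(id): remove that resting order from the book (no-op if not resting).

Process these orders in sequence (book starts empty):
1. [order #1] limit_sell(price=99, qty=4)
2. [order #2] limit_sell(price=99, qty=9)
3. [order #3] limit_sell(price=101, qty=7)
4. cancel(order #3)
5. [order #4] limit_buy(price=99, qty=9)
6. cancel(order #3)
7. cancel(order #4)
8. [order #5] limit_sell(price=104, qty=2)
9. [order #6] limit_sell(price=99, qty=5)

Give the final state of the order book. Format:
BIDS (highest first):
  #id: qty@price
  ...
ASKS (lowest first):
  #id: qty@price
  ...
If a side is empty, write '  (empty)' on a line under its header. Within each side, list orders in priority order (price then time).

After op 1 [order #1] limit_sell(price=99, qty=4): fills=none; bids=[-] asks=[#1:4@99]
After op 2 [order #2] limit_sell(price=99, qty=9): fills=none; bids=[-] asks=[#1:4@99 #2:9@99]
After op 3 [order #3] limit_sell(price=101, qty=7): fills=none; bids=[-] asks=[#1:4@99 #2:9@99 #3:7@101]
After op 4 cancel(order #3): fills=none; bids=[-] asks=[#1:4@99 #2:9@99]
After op 5 [order #4] limit_buy(price=99, qty=9): fills=#4x#1:4@99 #4x#2:5@99; bids=[-] asks=[#2:4@99]
After op 6 cancel(order #3): fills=none; bids=[-] asks=[#2:4@99]
After op 7 cancel(order #4): fills=none; bids=[-] asks=[#2:4@99]
After op 8 [order #5] limit_sell(price=104, qty=2): fills=none; bids=[-] asks=[#2:4@99 #5:2@104]
After op 9 [order #6] limit_sell(price=99, qty=5): fills=none; bids=[-] asks=[#2:4@99 #6:5@99 #5:2@104]

Answer: BIDS (highest first):
  (empty)
ASKS (lowest first):
  #2: 4@99
  #6: 5@99
  #5: 2@104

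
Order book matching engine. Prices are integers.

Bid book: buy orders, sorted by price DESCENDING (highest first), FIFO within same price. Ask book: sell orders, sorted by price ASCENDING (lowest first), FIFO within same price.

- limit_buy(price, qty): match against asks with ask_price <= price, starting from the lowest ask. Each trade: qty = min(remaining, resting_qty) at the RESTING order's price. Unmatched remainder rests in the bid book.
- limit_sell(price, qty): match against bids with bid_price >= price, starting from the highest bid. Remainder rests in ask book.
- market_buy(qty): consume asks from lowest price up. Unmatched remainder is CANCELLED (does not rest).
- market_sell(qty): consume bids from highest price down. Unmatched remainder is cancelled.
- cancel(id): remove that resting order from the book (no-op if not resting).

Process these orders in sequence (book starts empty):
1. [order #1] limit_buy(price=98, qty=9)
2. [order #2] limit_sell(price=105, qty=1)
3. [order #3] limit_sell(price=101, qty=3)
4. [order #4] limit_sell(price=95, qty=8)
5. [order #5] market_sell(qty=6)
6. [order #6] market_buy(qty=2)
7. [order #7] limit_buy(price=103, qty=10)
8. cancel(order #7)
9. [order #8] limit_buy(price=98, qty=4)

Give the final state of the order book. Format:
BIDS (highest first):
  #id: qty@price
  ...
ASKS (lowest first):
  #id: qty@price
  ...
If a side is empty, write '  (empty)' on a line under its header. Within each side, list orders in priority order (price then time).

After op 1 [order #1] limit_buy(price=98, qty=9): fills=none; bids=[#1:9@98] asks=[-]
After op 2 [order #2] limit_sell(price=105, qty=1): fills=none; bids=[#1:9@98] asks=[#2:1@105]
After op 3 [order #3] limit_sell(price=101, qty=3): fills=none; bids=[#1:9@98] asks=[#3:3@101 #2:1@105]
After op 4 [order #4] limit_sell(price=95, qty=8): fills=#1x#4:8@98; bids=[#1:1@98] asks=[#3:3@101 #2:1@105]
After op 5 [order #5] market_sell(qty=6): fills=#1x#5:1@98; bids=[-] asks=[#3:3@101 #2:1@105]
After op 6 [order #6] market_buy(qty=2): fills=#6x#3:2@101; bids=[-] asks=[#3:1@101 #2:1@105]
After op 7 [order #7] limit_buy(price=103, qty=10): fills=#7x#3:1@101; bids=[#7:9@103] asks=[#2:1@105]
After op 8 cancel(order #7): fills=none; bids=[-] asks=[#2:1@105]
After op 9 [order #8] limit_buy(price=98, qty=4): fills=none; bids=[#8:4@98] asks=[#2:1@105]

Answer: BIDS (highest first):
  #8: 4@98
ASKS (lowest first):
  #2: 1@105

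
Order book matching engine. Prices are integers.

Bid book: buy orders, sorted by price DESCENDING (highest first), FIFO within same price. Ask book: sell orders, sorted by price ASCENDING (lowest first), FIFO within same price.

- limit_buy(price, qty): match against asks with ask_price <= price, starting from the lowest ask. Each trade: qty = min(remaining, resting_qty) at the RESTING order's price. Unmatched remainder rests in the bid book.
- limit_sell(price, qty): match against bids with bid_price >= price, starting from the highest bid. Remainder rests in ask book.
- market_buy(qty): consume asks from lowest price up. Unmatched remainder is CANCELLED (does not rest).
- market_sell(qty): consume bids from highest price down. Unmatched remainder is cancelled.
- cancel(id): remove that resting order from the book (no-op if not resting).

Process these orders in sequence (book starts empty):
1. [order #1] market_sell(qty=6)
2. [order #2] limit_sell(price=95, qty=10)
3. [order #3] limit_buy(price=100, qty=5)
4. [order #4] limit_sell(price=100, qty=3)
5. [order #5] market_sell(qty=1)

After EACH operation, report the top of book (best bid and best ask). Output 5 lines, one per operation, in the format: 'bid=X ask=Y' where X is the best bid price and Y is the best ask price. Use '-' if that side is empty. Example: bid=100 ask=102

After op 1 [order #1] market_sell(qty=6): fills=none; bids=[-] asks=[-]
After op 2 [order #2] limit_sell(price=95, qty=10): fills=none; bids=[-] asks=[#2:10@95]
After op 3 [order #3] limit_buy(price=100, qty=5): fills=#3x#2:5@95; bids=[-] asks=[#2:5@95]
After op 4 [order #4] limit_sell(price=100, qty=3): fills=none; bids=[-] asks=[#2:5@95 #4:3@100]
After op 5 [order #5] market_sell(qty=1): fills=none; bids=[-] asks=[#2:5@95 #4:3@100]

Answer: bid=- ask=-
bid=- ask=95
bid=- ask=95
bid=- ask=95
bid=- ask=95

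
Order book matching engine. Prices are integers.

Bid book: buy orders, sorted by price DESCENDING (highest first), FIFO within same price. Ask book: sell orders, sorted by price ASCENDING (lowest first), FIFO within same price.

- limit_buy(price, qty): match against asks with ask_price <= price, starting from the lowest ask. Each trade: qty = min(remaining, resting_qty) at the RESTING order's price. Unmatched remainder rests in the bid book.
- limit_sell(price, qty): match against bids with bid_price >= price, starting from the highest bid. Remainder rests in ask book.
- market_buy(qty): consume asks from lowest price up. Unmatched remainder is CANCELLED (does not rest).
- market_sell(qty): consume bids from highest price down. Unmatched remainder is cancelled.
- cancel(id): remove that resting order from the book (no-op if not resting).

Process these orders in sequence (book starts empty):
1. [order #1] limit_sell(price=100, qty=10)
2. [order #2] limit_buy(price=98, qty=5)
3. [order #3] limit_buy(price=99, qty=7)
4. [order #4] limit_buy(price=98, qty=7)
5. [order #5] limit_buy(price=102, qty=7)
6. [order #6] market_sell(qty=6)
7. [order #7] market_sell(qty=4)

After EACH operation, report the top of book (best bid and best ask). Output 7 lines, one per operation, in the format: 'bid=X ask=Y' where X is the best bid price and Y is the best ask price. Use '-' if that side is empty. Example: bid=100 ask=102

After op 1 [order #1] limit_sell(price=100, qty=10): fills=none; bids=[-] asks=[#1:10@100]
After op 2 [order #2] limit_buy(price=98, qty=5): fills=none; bids=[#2:5@98] asks=[#1:10@100]
After op 3 [order #3] limit_buy(price=99, qty=7): fills=none; bids=[#3:7@99 #2:5@98] asks=[#1:10@100]
After op 4 [order #4] limit_buy(price=98, qty=7): fills=none; bids=[#3:7@99 #2:5@98 #4:7@98] asks=[#1:10@100]
After op 5 [order #5] limit_buy(price=102, qty=7): fills=#5x#1:7@100; bids=[#3:7@99 #2:5@98 #4:7@98] asks=[#1:3@100]
After op 6 [order #6] market_sell(qty=6): fills=#3x#6:6@99; bids=[#3:1@99 #2:5@98 #4:7@98] asks=[#1:3@100]
After op 7 [order #7] market_sell(qty=4): fills=#3x#7:1@99 #2x#7:3@98; bids=[#2:2@98 #4:7@98] asks=[#1:3@100]

Answer: bid=- ask=100
bid=98 ask=100
bid=99 ask=100
bid=99 ask=100
bid=99 ask=100
bid=99 ask=100
bid=98 ask=100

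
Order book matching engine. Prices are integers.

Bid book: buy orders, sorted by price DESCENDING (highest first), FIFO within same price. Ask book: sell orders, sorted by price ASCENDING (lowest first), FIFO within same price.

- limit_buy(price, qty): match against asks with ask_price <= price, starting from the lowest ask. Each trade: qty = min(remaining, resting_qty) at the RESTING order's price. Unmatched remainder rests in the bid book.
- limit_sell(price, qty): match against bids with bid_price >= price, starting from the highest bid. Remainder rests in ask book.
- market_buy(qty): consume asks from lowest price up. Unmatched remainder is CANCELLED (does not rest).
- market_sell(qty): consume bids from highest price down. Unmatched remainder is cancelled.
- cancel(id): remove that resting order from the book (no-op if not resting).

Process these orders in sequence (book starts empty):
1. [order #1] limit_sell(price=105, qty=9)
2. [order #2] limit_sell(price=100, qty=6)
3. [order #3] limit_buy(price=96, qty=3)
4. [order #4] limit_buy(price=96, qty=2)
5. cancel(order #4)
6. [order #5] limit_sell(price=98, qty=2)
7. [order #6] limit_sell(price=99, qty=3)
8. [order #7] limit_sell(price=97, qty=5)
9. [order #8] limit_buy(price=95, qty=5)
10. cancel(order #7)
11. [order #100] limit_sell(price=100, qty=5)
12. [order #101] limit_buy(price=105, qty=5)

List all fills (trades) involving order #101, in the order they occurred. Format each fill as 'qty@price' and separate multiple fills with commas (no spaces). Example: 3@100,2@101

Answer: 2@98,3@99

Derivation:
After op 1 [order #1] limit_sell(price=105, qty=9): fills=none; bids=[-] asks=[#1:9@105]
After op 2 [order #2] limit_sell(price=100, qty=6): fills=none; bids=[-] asks=[#2:6@100 #1:9@105]
After op 3 [order #3] limit_buy(price=96, qty=3): fills=none; bids=[#3:3@96] asks=[#2:6@100 #1:9@105]
After op 4 [order #4] limit_buy(price=96, qty=2): fills=none; bids=[#3:3@96 #4:2@96] asks=[#2:6@100 #1:9@105]
After op 5 cancel(order #4): fills=none; bids=[#3:3@96] asks=[#2:6@100 #1:9@105]
After op 6 [order #5] limit_sell(price=98, qty=2): fills=none; bids=[#3:3@96] asks=[#5:2@98 #2:6@100 #1:9@105]
After op 7 [order #6] limit_sell(price=99, qty=3): fills=none; bids=[#3:3@96] asks=[#5:2@98 #6:3@99 #2:6@100 #1:9@105]
After op 8 [order #7] limit_sell(price=97, qty=5): fills=none; bids=[#3:3@96] asks=[#7:5@97 #5:2@98 #6:3@99 #2:6@100 #1:9@105]
After op 9 [order #8] limit_buy(price=95, qty=5): fills=none; bids=[#3:3@96 #8:5@95] asks=[#7:5@97 #5:2@98 #6:3@99 #2:6@100 #1:9@105]
After op 10 cancel(order #7): fills=none; bids=[#3:3@96 #8:5@95] asks=[#5:2@98 #6:3@99 #2:6@100 #1:9@105]
After op 11 [order #100] limit_sell(price=100, qty=5): fills=none; bids=[#3:3@96 #8:5@95] asks=[#5:2@98 #6:3@99 #2:6@100 #100:5@100 #1:9@105]
After op 12 [order #101] limit_buy(price=105, qty=5): fills=#101x#5:2@98 #101x#6:3@99; bids=[#3:3@96 #8:5@95] asks=[#2:6@100 #100:5@100 #1:9@105]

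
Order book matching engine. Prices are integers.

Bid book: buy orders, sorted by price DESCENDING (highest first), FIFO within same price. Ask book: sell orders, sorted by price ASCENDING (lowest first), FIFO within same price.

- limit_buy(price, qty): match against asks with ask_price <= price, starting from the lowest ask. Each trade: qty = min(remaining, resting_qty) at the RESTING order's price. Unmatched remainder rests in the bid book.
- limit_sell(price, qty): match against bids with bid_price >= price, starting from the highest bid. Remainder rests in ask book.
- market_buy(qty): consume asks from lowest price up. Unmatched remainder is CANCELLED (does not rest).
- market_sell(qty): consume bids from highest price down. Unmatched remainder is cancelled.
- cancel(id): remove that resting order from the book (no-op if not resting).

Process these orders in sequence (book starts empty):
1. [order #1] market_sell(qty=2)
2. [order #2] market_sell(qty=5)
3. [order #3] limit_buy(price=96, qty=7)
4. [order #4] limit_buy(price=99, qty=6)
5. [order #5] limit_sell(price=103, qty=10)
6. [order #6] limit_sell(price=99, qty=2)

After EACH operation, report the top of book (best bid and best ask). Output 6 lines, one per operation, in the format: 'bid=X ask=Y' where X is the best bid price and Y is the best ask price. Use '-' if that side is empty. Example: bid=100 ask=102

After op 1 [order #1] market_sell(qty=2): fills=none; bids=[-] asks=[-]
After op 2 [order #2] market_sell(qty=5): fills=none; bids=[-] asks=[-]
After op 3 [order #3] limit_buy(price=96, qty=7): fills=none; bids=[#3:7@96] asks=[-]
After op 4 [order #4] limit_buy(price=99, qty=6): fills=none; bids=[#4:6@99 #3:7@96] asks=[-]
After op 5 [order #5] limit_sell(price=103, qty=10): fills=none; bids=[#4:6@99 #3:7@96] asks=[#5:10@103]
After op 6 [order #6] limit_sell(price=99, qty=2): fills=#4x#6:2@99; bids=[#4:4@99 #3:7@96] asks=[#5:10@103]

Answer: bid=- ask=-
bid=- ask=-
bid=96 ask=-
bid=99 ask=-
bid=99 ask=103
bid=99 ask=103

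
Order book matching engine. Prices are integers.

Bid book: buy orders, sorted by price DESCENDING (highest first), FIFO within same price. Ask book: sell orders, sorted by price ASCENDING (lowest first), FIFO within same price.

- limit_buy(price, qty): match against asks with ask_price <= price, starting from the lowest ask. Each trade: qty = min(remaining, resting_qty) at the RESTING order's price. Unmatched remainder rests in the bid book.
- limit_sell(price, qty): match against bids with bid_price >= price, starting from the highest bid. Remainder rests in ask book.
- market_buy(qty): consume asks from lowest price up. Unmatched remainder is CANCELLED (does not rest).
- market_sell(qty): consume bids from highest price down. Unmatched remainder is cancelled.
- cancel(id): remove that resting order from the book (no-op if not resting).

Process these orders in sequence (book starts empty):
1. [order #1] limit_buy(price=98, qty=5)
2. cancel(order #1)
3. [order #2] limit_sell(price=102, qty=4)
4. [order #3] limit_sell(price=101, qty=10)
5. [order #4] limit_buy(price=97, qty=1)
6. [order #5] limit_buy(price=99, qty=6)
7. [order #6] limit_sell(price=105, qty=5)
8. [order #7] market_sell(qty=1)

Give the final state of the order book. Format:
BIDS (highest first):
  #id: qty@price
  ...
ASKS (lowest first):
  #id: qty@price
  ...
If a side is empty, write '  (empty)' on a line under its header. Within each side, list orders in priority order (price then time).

After op 1 [order #1] limit_buy(price=98, qty=5): fills=none; bids=[#1:5@98] asks=[-]
After op 2 cancel(order #1): fills=none; bids=[-] asks=[-]
After op 3 [order #2] limit_sell(price=102, qty=4): fills=none; bids=[-] asks=[#2:4@102]
After op 4 [order #3] limit_sell(price=101, qty=10): fills=none; bids=[-] asks=[#3:10@101 #2:4@102]
After op 5 [order #4] limit_buy(price=97, qty=1): fills=none; bids=[#4:1@97] asks=[#3:10@101 #2:4@102]
After op 6 [order #5] limit_buy(price=99, qty=6): fills=none; bids=[#5:6@99 #4:1@97] asks=[#3:10@101 #2:4@102]
After op 7 [order #6] limit_sell(price=105, qty=5): fills=none; bids=[#5:6@99 #4:1@97] asks=[#3:10@101 #2:4@102 #6:5@105]
After op 8 [order #7] market_sell(qty=1): fills=#5x#7:1@99; bids=[#5:5@99 #4:1@97] asks=[#3:10@101 #2:4@102 #6:5@105]

Answer: BIDS (highest first):
  #5: 5@99
  #4: 1@97
ASKS (lowest first):
  #3: 10@101
  #2: 4@102
  #6: 5@105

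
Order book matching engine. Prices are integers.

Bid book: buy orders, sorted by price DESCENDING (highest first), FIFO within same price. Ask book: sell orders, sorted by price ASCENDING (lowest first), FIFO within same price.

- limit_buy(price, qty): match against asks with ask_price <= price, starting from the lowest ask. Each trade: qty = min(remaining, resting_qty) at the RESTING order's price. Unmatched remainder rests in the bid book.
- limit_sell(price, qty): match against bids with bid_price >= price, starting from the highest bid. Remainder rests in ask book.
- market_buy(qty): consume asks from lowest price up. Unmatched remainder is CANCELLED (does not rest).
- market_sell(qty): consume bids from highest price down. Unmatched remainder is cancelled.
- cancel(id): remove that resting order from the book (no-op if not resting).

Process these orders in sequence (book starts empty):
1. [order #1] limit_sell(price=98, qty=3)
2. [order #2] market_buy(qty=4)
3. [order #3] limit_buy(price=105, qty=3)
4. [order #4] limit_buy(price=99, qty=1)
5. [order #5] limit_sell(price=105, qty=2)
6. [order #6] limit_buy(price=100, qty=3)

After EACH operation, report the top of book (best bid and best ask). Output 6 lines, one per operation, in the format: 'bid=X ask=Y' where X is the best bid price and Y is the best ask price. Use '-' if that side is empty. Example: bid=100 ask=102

Answer: bid=- ask=98
bid=- ask=-
bid=105 ask=-
bid=105 ask=-
bid=105 ask=-
bid=105 ask=-

Derivation:
After op 1 [order #1] limit_sell(price=98, qty=3): fills=none; bids=[-] asks=[#1:3@98]
After op 2 [order #2] market_buy(qty=4): fills=#2x#1:3@98; bids=[-] asks=[-]
After op 3 [order #3] limit_buy(price=105, qty=3): fills=none; bids=[#3:3@105] asks=[-]
After op 4 [order #4] limit_buy(price=99, qty=1): fills=none; bids=[#3:3@105 #4:1@99] asks=[-]
After op 5 [order #5] limit_sell(price=105, qty=2): fills=#3x#5:2@105; bids=[#3:1@105 #4:1@99] asks=[-]
After op 6 [order #6] limit_buy(price=100, qty=3): fills=none; bids=[#3:1@105 #6:3@100 #4:1@99] asks=[-]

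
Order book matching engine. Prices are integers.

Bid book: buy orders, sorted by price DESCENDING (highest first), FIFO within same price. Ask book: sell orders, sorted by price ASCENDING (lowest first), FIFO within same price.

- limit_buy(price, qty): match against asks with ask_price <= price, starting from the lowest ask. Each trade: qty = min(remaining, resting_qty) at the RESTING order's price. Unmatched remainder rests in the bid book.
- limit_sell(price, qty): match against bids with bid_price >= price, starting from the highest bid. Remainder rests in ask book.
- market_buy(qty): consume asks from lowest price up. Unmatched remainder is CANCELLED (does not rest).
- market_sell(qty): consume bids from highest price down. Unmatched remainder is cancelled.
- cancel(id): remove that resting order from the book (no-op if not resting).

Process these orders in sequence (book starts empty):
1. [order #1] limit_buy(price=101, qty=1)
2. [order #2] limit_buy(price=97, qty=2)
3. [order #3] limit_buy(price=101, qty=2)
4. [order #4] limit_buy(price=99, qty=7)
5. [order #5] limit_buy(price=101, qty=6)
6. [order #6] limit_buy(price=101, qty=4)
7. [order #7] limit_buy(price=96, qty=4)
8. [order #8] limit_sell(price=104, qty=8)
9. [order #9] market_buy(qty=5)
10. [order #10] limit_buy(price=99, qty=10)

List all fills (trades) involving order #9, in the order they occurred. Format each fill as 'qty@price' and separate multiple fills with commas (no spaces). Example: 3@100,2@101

Answer: 5@104

Derivation:
After op 1 [order #1] limit_buy(price=101, qty=1): fills=none; bids=[#1:1@101] asks=[-]
After op 2 [order #2] limit_buy(price=97, qty=2): fills=none; bids=[#1:1@101 #2:2@97] asks=[-]
After op 3 [order #3] limit_buy(price=101, qty=2): fills=none; bids=[#1:1@101 #3:2@101 #2:2@97] asks=[-]
After op 4 [order #4] limit_buy(price=99, qty=7): fills=none; bids=[#1:1@101 #3:2@101 #4:7@99 #2:2@97] asks=[-]
After op 5 [order #5] limit_buy(price=101, qty=6): fills=none; bids=[#1:1@101 #3:2@101 #5:6@101 #4:7@99 #2:2@97] asks=[-]
After op 6 [order #6] limit_buy(price=101, qty=4): fills=none; bids=[#1:1@101 #3:2@101 #5:6@101 #6:4@101 #4:7@99 #2:2@97] asks=[-]
After op 7 [order #7] limit_buy(price=96, qty=4): fills=none; bids=[#1:1@101 #3:2@101 #5:6@101 #6:4@101 #4:7@99 #2:2@97 #7:4@96] asks=[-]
After op 8 [order #8] limit_sell(price=104, qty=8): fills=none; bids=[#1:1@101 #3:2@101 #5:6@101 #6:4@101 #4:7@99 #2:2@97 #7:4@96] asks=[#8:8@104]
After op 9 [order #9] market_buy(qty=5): fills=#9x#8:5@104; bids=[#1:1@101 #3:2@101 #5:6@101 #6:4@101 #4:7@99 #2:2@97 #7:4@96] asks=[#8:3@104]
After op 10 [order #10] limit_buy(price=99, qty=10): fills=none; bids=[#1:1@101 #3:2@101 #5:6@101 #6:4@101 #4:7@99 #10:10@99 #2:2@97 #7:4@96] asks=[#8:3@104]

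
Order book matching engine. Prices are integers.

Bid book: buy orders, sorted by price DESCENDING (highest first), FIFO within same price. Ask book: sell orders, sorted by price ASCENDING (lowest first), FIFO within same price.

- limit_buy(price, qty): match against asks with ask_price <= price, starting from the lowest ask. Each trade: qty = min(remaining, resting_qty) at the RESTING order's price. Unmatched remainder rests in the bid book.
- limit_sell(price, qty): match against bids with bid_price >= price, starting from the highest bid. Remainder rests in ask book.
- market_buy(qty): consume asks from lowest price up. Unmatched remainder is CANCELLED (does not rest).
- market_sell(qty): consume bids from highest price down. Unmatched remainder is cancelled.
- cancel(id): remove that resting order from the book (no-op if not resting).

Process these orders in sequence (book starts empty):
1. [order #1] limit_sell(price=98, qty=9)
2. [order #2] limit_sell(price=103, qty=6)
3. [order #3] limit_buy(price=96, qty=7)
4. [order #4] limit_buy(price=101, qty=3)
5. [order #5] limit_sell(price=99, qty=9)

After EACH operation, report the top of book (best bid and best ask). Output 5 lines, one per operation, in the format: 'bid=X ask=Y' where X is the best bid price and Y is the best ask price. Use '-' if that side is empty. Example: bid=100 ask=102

After op 1 [order #1] limit_sell(price=98, qty=9): fills=none; bids=[-] asks=[#1:9@98]
After op 2 [order #2] limit_sell(price=103, qty=6): fills=none; bids=[-] asks=[#1:9@98 #2:6@103]
After op 3 [order #3] limit_buy(price=96, qty=7): fills=none; bids=[#3:7@96] asks=[#1:9@98 #2:6@103]
After op 4 [order #4] limit_buy(price=101, qty=3): fills=#4x#1:3@98; bids=[#3:7@96] asks=[#1:6@98 #2:6@103]
After op 5 [order #5] limit_sell(price=99, qty=9): fills=none; bids=[#3:7@96] asks=[#1:6@98 #5:9@99 #2:6@103]

Answer: bid=- ask=98
bid=- ask=98
bid=96 ask=98
bid=96 ask=98
bid=96 ask=98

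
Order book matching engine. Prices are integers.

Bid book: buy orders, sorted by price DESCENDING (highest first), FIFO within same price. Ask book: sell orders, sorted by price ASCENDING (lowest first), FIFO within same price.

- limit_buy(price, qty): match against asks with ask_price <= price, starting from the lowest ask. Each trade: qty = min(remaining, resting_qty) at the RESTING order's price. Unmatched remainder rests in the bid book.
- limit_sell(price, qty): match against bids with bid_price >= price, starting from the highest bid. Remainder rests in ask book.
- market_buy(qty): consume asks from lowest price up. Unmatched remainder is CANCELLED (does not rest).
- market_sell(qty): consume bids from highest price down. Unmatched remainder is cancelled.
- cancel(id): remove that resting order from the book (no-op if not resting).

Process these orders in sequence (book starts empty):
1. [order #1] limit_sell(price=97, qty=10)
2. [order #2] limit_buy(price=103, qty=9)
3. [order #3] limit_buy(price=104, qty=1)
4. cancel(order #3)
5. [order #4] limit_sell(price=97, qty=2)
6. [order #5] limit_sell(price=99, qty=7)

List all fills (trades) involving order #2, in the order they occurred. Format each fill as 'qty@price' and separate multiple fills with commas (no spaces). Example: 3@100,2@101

Answer: 9@97

Derivation:
After op 1 [order #1] limit_sell(price=97, qty=10): fills=none; bids=[-] asks=[#1:10@97]
After op 2 [order #2] limit_buy(price=103, qty=9): fills=#2x#1:9@97; bids=[-] asks=[#1:1@97]
After op 3 [order #3] limit_buy(price=104, qty=1): fills=#3x#1:1@97; bids=[-] asks=[-]
After op 4 cancel(order #3): fills=none; bids=[-] asks=[-]
After op 5 [order #4] limit_sell(price=97, qty=2): fills=none; bids=[-] asks=[#4:2@97]
After op 6 [order #5] limit_sell(price=99, qty=7): fills=none; bids=[-] asks=[#4:2@97 #5:7@99]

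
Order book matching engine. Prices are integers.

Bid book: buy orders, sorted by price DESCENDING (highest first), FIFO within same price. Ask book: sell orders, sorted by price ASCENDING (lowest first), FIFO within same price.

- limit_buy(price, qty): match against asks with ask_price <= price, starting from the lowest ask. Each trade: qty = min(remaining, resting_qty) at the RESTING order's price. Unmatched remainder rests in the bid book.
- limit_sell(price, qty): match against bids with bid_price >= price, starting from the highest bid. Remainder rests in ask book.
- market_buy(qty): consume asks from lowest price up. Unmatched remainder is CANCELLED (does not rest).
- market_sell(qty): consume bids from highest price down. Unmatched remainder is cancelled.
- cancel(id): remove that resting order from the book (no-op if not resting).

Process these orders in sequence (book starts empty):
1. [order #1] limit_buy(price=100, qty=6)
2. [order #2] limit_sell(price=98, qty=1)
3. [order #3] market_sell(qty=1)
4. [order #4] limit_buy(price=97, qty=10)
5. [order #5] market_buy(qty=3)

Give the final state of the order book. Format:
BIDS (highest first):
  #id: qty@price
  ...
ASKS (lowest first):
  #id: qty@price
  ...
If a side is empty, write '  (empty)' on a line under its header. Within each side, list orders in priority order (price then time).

Answer: BIDS (highest first):
  #1: 4@100
  #4: 10@97
ASKS (lowest first):
  (empty)

Derivation:
After op 1 [order #1] limit_buy(price=100, qty=6): fills=none; bids=[#1:6@100] asks=[-]
After op 2 [order #2] limit_sell(price=98, qty=1): fills=#1x#2:1@100; bids=[#1:5@100] asks=[-]
After op 3 [order #3] market_sell(qty=1): fills=#1x#3:1@100; bids=[#1:4@100] asks=[-]
After op 4 [order #4] limit_buy(price=97, qty=10): fills=none; bids=[#1:4@100 #4:10@97] asks=[-]
After op 5 [order #5] market_buy(qty=3): fills=none; bids=[#1:4@100 #4:10@97] asks=[-]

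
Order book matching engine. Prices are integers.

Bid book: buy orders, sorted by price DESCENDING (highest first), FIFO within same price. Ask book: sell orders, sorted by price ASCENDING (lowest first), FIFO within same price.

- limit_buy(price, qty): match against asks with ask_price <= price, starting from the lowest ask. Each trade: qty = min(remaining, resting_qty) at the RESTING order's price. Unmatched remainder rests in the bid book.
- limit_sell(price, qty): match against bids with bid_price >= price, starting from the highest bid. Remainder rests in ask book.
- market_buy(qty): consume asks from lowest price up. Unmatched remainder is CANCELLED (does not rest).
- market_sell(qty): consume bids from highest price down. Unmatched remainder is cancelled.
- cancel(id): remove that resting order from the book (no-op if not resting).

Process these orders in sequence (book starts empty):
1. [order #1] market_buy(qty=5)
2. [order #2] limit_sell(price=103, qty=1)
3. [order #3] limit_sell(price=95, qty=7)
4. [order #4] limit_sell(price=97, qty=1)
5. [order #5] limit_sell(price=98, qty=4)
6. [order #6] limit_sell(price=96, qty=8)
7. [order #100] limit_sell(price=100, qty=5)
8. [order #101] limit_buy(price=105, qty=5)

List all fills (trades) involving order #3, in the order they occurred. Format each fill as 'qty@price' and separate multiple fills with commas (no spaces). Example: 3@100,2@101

Answer: 5@95

Derivation:
After op 1 [order #1] market_buy(qty=5): fills=none; bids=[-] asks=[-]
After op 2 [order #2] limit_sell(price=103, qty=1): fills=none; bids=[-] asks=[#2:1@103]
After op 3 [order #3] limit_sell(price=95, qty=7): fills=none; bids=[-] asks=[#3:7@95 #2:1@103]
After op 4 [order #4] limit_sell(price=97, qty=1): fills=none; bids=[-] asks=[#3:7@95 #4:1@97 #2:1@103]
After op 5 [order #5] limit_sell(price=98, qty=4): fills=none; bids=[-] asks=[#3:7@95 #4:1@97 #5:4@98 #2:1@103]
After op 6 [order #6] limit_sell(price=96, qty=8): fills=none; bids=[-] asks=[#3:7@95 #6:8@96 #4:1@97 #5:4@98 #2:1@103]
After op 7 [order #100] limit_sell(price=100, qty=5): fills=none; bids=[-] asks=[#3:7@95 #6:8@96 #4:1@97 #5:4@98 #100:5@100 #2:1@103]
After op 8 [order #101] limit_buy(price=105, qty=5): fills=#101x#3:5@95; bids=[-] asks=[#3:2@95 #6:8@96 #4:1@97 #5:4@98 #100:5@100 #2:1@103]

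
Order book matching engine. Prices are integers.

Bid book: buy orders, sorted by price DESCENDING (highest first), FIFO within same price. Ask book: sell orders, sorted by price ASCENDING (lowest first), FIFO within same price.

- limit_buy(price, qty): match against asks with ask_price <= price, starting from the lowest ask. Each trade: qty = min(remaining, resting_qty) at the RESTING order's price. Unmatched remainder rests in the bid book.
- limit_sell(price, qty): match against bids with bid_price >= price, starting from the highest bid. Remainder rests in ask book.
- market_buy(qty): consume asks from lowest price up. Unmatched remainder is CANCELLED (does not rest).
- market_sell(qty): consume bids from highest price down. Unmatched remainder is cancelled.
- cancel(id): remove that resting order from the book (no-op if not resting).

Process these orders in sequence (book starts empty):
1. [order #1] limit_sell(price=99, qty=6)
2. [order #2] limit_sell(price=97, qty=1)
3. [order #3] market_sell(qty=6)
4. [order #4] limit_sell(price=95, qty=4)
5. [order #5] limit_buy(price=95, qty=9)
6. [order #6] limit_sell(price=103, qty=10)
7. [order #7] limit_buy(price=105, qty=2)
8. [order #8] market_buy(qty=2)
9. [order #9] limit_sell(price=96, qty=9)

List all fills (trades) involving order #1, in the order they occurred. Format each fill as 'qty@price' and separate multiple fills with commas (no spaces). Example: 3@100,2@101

After op 1 [order #1] limit_sell(price=99, qty=6): fills=none; bids=[-] asks=[#1:6@99]
After op 2 [order #2] limit_sell(price=97, qty=1): fills=none; bids=[-] asks=[#2:1@97 #1:6@99]
After op 3 [order #3] market_sell(qty=6): fills=none; bids=[-] asks=[#2:1@97 #1:6@99]
After op 4 [order #4] limit_sell(price=95, qty=4): fills=none; bids=[-] asks=[#4:4@95 #2:1@97 #1:6@99]
After op 5 [order #5] limit_buy(price=95, qty=9): fills=#5x#4:4@95; bids=[#5:5@95] asks=[#2:1@97 #1:6@99]
After op 6 [order #6] limit_sell(price=103, qty=10): fills=none; bids=[#5:5@95] asks=[#2:1@97 #1:6@99 #6:10@103]
After op 7 [order #7] limit_buy(price=105, qty=2): fills=#7x#2:1@97 #7x#1:1@99; bids=[#5:5@95] asks=[#1:5@99 #6:10@103]
After op 8 [order #8] market_buy(qty=2): fills=#8x#1:2@99; bids=[#5:5@95] asks=[#1:3@99 #6:10@103]
After op 9 [order #9] limit_sell(price=96, qty=9): fills=none; bids=[#5:5@95] asks=[#9:9@96 #1:3@99 #6:10@103]

Answer: 1@99,2@99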